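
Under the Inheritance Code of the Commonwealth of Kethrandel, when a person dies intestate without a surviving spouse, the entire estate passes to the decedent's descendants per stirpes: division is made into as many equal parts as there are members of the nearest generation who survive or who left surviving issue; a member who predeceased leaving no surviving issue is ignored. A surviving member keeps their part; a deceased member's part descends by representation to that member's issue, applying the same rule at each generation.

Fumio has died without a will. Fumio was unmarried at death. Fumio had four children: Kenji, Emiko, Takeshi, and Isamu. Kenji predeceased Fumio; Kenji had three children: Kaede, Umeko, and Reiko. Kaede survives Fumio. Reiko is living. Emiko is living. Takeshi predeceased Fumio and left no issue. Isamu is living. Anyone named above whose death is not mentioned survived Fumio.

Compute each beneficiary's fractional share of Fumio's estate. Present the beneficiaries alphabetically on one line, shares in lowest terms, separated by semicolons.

There is no surviving spouse, so the entire estate passes to Fumio's descendants per stirpes.
Takeshi left no surviving issue, so that branch lapses and is disregarded.
The estate is divided into 3 equal shares of 1/3 among Kenji, Emiko, Isamu.
Kenji predeceased; the 1/3 allotted to Kenji's branch passes to Kenji's issue by representation.
The 1/3 is divided into 3 equal shares of 1/9 among Kaede, Umeko, Reiko.
Kaede is living and takes 1/9.
Umeko is living and takes 1/9.
Reiko is living and takes 1/9.
Emiko is living and takes 1/3.
Isamu is living and takes 1/3.

Emiko 1/3; Isamu 1/3; Kaede 1/9; Reiko 1/9; Umeko 1/9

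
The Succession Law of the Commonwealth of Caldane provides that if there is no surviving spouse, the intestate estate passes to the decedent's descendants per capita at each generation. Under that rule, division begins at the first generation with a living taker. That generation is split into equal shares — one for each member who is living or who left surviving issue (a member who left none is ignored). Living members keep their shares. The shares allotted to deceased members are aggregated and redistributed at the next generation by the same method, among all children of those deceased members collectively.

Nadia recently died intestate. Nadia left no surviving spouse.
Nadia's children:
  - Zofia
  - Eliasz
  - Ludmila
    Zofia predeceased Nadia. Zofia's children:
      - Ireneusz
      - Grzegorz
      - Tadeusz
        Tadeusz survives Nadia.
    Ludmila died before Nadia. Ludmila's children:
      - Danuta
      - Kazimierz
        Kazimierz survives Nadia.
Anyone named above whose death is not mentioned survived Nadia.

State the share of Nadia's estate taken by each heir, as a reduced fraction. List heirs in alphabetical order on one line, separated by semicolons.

Danuta 2/15; Eliasz 1/3; Grzegorz 2/15; Ireneusz 2/15; Kazimierz 2/15; Tadeusz 2/15

There is no surviving spouse, so the entire estate passes to Nadia's descendants per capita at each generation.
At generation 1 (Zofia, Eliasz, Ludmila) there are 3 shares of (1)/3 = 1/3 each.
Living: Eliasz — each takes 1/3.
Deceased: Zofia and Ludmila. Their combined 2/3 is pooled and carried to generation 2.
At generation 2 (Ireneusz, Grzegorz, Tadeusz, Danuta, Kazimierz) there are 5 shares of (2/3)/5 = 2/15 each.
Living: Ireneusz, Grzegorz, Tadeusz, Danuta, and Kazimierz — each takes 2/15.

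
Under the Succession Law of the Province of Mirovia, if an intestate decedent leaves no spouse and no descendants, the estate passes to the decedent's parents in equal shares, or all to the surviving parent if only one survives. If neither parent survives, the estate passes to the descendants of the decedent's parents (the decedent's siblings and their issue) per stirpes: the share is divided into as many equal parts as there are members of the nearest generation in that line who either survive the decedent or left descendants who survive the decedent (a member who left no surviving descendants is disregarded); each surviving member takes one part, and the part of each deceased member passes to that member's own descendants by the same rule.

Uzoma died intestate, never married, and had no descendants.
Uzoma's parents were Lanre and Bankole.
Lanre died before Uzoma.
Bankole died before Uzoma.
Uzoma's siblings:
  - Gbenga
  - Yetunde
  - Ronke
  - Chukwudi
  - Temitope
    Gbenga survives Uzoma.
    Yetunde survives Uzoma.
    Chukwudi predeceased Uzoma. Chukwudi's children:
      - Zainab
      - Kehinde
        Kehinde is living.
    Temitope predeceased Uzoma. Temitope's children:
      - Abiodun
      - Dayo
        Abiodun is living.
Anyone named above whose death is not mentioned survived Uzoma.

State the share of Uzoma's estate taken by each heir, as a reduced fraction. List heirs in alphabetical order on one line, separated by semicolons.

Neither parent survives and there are no descendants, so the estate passes to Uzoma's siblings and their issue per stirpes.
The estate is divided into 5 equal shares of 1/5 among Gbenga, Yetunde, Ronke, Chukwudi, Temitope.
Gbenga is living and takes 1/5.
Yetunde is living and takes 1/5.
Ronke is living and takes 1/5.
Chukwudi predeceased; the 1/5 allotted to Chukwudi's branch passes to Chukwudi's issue by representation.
The 1/5 is divided into 2 equal shares of 1/10 among Zainab, Kehinde.
Zainab is living and takes 1/10.
Kehinde is living and takes 1/10.
Temitope predeceased; the 1/5 allotted to Temitope's branch passes to Temitope's issue by representation.
The 1/5 is divided into 2 equal shares of 1/10 among Abiodun, Dayo.
Abiodun is living and takes 1/10.
Dayo is living and takes 1/10.

Abiodun 1/10; Dayo 1/10; Gbenga 1/5; Kehinde 1/10; Ronke 1/5; Yetunde 1/5; Zainab 1/10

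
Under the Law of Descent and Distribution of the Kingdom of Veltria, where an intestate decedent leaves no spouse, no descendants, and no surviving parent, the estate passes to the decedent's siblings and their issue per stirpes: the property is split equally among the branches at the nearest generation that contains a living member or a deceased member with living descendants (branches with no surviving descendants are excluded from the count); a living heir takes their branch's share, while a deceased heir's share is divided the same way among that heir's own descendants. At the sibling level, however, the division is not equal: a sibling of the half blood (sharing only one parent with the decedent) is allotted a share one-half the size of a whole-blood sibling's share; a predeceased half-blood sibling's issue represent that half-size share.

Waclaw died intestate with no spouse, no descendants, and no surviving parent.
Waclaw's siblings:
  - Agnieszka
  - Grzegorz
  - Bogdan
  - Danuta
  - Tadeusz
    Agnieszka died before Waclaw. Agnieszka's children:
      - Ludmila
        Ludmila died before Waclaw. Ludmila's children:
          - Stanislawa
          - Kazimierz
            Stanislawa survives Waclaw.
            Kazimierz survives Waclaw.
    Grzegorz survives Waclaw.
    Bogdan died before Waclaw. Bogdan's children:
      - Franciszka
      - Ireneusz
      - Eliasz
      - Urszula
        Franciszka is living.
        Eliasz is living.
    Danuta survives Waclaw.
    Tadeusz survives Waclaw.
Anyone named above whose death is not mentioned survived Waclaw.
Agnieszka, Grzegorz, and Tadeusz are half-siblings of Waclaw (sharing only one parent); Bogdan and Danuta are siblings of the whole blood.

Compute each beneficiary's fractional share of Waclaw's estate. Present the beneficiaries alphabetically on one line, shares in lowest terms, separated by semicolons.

Danuta 2/7; Eliasz 1/14; Franciszka 1/14; Grzegorz 1/7; Ireneusz 1/14; Kazimierz 1/14; Stanislawa 1/14; Tadeusz 1/7; Urszula 1/14

No spouse, descendants, or parent survives, so the estate passes to Waclaw's siblings per stirpes.
Half-blood siblings count for one-half the weight of whole-blood siblings at the initial division.
Dividing 1 in proportion to weights (total weight 7/2): Agnieszka (weight 1/2) → 1/7; Grzegorz (weight 1/2) → 1/7; Bogdan (weight 1) → 2/7; Danuta (weight 1) → 2/7; Tadeusz (weight 1/2) → 1/7.
Agnieszka predeceased; the 1/7 allotted to Agnieszka's branch passes to Agnieszka's issue by representation.
Ludmila's line is the sole branch at this level, so the full 1/7 passes to Ludmila's issue by representation.
The 1/7 is divided into 2 equal shares of 1/14 among Stanislawa, Kazimierz.
Stanislawa is living and takes 1/14.
Kazimierz is living and takes 1/14.
Grzegorz is living and takes 1/7.
Bogdan predeceased; the 2/7 allotted to Bogdan's branch passes to Bogdan's issue by representation.
The 2/7 is divided into 4 equal shares of 1/14 among Franciszka, Ireneusz, Eliasz, Urszula.
Franciszka is living and takes 1/14.
Ireneusz is living and takes 1/14.
Eliasz is living and takes 1/14.
Urszula is living and takes 1/14.
Danuta is living and takes 2/7.
Tadeusz is living and takes 1/7.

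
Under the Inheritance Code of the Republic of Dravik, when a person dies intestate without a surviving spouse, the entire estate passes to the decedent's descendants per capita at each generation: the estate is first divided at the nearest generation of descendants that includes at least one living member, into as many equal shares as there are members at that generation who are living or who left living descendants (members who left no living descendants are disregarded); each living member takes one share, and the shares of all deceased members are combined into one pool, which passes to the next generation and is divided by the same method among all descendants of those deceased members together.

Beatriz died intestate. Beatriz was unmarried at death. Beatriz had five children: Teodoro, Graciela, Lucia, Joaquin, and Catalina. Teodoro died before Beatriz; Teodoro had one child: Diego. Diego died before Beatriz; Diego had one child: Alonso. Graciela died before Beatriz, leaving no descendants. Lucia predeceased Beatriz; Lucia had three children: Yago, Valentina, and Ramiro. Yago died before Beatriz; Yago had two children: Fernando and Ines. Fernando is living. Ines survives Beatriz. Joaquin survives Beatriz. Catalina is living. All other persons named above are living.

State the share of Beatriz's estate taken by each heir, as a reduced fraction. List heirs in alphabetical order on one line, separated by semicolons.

There is no surviving spouse, so the entire estate passes to Beatriz's descendants per capita at each generation.
At generation 1 (Teodoro, Lucia, Joaquin, Catalina) there are 4 shares of (1)/4 = 1/4 each.
Living: Joaquin and Catalina — each takes 1/4.
Deceased: Teodoro and Lucia. Their combined 1/2 is pooled and carried to generation 2.
At generation 2 (Diego, Yago, Valentina, Ramiro) there are 4 shares of (1/2)/4 = 1/8 each.
Living: Valentina and Ramiro — each takes 1/8.
Deceased: Diego and Yago. Their combined 1/4 is pooled and carried to generation 3.
At generation 3 (Alonso, Fernando, Ines) there are 3 shares of (1/4)/3 = 1/12 each.
Living: Alonso, Fernando, and Ines — each takes 1/12.

Alonso 1/12; Catalina 1/4; Fernando 1/12; Ines 1/12; Joaquin 1/4; Ramiro 1/8; Valentina 1/8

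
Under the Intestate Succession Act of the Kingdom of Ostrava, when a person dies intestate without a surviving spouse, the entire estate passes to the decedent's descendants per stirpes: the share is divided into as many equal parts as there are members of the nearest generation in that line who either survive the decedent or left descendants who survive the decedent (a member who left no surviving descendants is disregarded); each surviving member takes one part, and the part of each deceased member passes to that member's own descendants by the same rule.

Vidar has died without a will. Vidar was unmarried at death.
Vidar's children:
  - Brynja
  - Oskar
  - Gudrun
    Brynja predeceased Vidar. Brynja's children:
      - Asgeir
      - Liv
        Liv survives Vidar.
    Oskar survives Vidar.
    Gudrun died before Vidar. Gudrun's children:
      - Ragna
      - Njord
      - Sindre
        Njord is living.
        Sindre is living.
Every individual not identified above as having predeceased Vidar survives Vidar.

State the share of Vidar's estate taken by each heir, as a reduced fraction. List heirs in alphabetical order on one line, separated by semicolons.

Asgeir 1/6; Liv 1/6; Njord 1/9; Oskar 1/3; Ragna 1/9; Sindre 1/9

There is no surviving spouse, so the entire estate passes to Vidar's descendants per stirpes.
The estate is divided into 3 equal shares of 1/3 among Brynja, Oskar, Gudrun.
Brynja predeceased; the 1/3 allotted to Brynja's branch passes to Brynja's issue by representation.
The 1/3 is divided into 2 equal shares of 1/6 among Asgeir, Liv.
Asgeir is living and takes 1/6.
Liv is living and takes 1/6.
Oskar is living and takes 1/3.
Gudrun predeceased; the 1/3 allotted to Gudrun's branch passes to Gudrun's issue by representation.
The 1/3 is divided into 3 equal shares of 1/9 among Ragna, Njord, Sindre.
Ragna is living and takes 1/9.
Njord is living and takes 1/9.
Sindre is living and takes 1/9.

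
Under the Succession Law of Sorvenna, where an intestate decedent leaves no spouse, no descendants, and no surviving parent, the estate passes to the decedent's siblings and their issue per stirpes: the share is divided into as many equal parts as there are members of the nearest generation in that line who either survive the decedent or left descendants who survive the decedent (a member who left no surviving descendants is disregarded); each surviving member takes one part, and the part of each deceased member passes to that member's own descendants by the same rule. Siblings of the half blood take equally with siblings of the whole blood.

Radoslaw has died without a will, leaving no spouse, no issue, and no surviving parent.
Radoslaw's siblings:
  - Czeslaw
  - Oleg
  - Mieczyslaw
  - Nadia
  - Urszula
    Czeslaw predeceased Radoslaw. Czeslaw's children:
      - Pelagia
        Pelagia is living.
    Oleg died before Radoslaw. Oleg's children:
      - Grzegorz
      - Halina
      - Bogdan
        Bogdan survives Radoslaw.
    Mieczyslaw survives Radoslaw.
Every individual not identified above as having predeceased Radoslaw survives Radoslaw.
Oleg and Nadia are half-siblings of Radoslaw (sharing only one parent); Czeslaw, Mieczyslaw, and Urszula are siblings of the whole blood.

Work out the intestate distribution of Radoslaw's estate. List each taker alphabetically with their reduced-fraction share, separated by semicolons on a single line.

Bogdan 1/15; Grzegorz 1/15; Halina 1/15; Mieczyslaw 1/5; Nadia 1/5; Pelagia 1/5; Urszula 1/5

No spouse, descendants, or parent survives, so the estate passes to Radoslaw's siblings per stirpes.
Half-blood and whole-blood siblings take equally under the stated rule.
The estate is divided into 5 equal shares of 1/5 among Czeslaw, Oleg, Mieczyslaw, Nadia, Urszula.
Czeslaw predeceased; the 1/5 allotted to Czeslaw's branch passes to Czeslaw's issue by representation.
Pelagia is the sole taker at this level and receives the full 1/5.
Oleg predeceased; the 1/5 allotted to Oleg's branch passes to Oleg's issue by representation.
The 1/5 is divided into 3 equal shares of 1/15 among Grzegorz, Halina, Bogdan.
Grzegorz is living and takes 1/15.
Halina is living and takes 1/15.
Bogdan is living and takes 1/15.
Mieczyslaw is living and takes 1/5.
Nadia is living and takes 1/5.
Urszula is living and takes 1/5.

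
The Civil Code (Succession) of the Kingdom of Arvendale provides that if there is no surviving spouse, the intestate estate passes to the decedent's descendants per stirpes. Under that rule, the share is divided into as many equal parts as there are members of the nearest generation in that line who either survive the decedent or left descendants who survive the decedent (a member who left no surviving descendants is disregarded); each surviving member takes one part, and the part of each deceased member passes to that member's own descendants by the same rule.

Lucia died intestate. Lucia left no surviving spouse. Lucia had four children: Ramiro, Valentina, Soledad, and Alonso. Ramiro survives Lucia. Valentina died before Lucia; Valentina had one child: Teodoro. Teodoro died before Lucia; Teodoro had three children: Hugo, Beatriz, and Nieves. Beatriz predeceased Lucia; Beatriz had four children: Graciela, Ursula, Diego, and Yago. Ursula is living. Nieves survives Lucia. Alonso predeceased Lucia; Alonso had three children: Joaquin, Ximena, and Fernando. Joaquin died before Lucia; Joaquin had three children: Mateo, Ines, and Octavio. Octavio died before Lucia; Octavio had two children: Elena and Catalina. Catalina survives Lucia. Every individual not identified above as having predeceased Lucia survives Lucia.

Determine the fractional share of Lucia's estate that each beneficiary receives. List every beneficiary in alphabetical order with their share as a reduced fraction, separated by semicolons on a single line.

There is no surviving spouse, so the entire estate passes to Lucia's descendants per stirpes.
The estate is divided into 4 equal shares of 1/4 among Ramiro, Valentina, Soledad, Alonso.
Ramiro is living and takes 1/4.
Valentina predeceased; the 1/4 allotted to Valentina's branch passes to Valentina's issue by representation.
Teodoro's line is the sole branch at this level, so the full 1/4 passes to Teodoro's issue by representation.
The 1/4 is divided into 3 equal shares of 1/12 among Hugo, Beatriz, Nieves.
Hugo is living and takes 1/12.
Beatriz predeceased; the 1/12 allotted to Beatriz's branch passes to Beatriz's issue by representation.
The 1/12 is divided into 4 equal shares of 1/48 among Graciela, Ursula, Diego, Yago.
Graciela is living and takes 1/48.
Ursula is living and takes 1/48.
Diego is living and takes 1/48.
Yago is living and takes 1/48.
Nieves is living and takes 1/12.
Soledad is living and takes 1/4.
Alonso predeceased; the 1/4 allotted to Alonso's branch passes to Alonso's issue by representation.
The 1/4 is divided into 3 equal shares of 1/12 among Joaquin, Ximena, Fernando.
Joaquin predeceased; the 1/12 allotted to Joaquin's branch passes to Joaquin's issue by representation.
The 1/12 is divided into 3 equal shares of 1/36 among Mateo, Ines, Octavio.
Mateo is living and takes 1/36.
Ines is living and takes 1/36.
Octavio predeceased; the 1/36 allotted to Octavio's branch passes to Octavio's issue by representation.
The 1/36 is divided into 2 equal shares of 1/72 among Elena, Catalina.
Elena is living and takes 1/72.
Catalina is living and takes 1/72.
Ximena is living and takes 1/12.
Fernando is living and takes 1/12.

Catalina 1/72; Diego 1/48; Elena 1/72; Fernando 1/12; Graciela 1/48; Hugo 1/12; Ines 1/36; Mateo 1/36; Nieves 1/12; Ramiro 1/4; Soledad 1/4; Ursula 1/48; Ximena 1/12; Yago 1/48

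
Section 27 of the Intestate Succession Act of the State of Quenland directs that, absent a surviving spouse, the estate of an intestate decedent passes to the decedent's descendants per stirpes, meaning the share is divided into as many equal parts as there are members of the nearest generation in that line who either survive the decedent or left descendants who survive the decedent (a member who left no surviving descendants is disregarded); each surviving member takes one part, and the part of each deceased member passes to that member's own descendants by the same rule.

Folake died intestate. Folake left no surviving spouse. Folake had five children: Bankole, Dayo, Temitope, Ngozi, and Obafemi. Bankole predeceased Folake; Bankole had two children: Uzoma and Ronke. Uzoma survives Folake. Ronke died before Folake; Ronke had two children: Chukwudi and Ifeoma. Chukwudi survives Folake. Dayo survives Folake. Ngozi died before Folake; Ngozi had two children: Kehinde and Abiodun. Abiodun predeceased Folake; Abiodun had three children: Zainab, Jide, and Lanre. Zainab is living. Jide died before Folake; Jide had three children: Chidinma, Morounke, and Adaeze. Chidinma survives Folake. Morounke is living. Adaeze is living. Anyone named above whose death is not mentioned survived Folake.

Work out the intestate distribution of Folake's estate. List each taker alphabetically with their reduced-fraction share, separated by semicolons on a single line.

Adaeze 1/90; Chidinma 1/90; Chukwudi 1/20; Dayo 1/5; Ifeoma 1/20; Kehinde 1/10; Lanre 1/30; Morounke 1/90; Obafemi 1/5; Temitope 1/5; Uzoma 1/10; Zainab 1/30

There is no surviving spouse, so the entire estate passes to Folake's descendants per stirpes.
The estate is divided into 5 equal shares of 1/5 among Bankole, Dayo, Temitope, Ngozi, Obafemi.
Bankole predeceased; the 1/5 allotted to Bankole's branch passes to Bankole's issue by representation.
The 1/5 is divided into 2 equal shares of 1/10 among Uzoma, Ronke.
Uzoma is living and takes 1/10.
Ronke predeceased; the 1/10 allotted to Ronke's branch passes to Ronke's issue by representation.
The 1/10 is divided into 2 equal shares of 1/20 among Chukwudi, Ifeoma.
Chukwudi is living and takes 1/20.
Ifeoma is living and takes 1/20.
Dayo is living and takes 1/5.
Temitope is living and takes 1/5.
Ngozi predeceased; the 1/5 allotted to Ngozi's branch passes to Ngozi's issue by representation.
The 1/5 is divided into 2 equal shares of 1/10 among Kehinde, Abiodun.
Kehinde is living and takes 1/10.
Abiodun predeceased; the 1/10 allotted to Abiodun's branch passes to Abiodun's issue by representation.
The 1/10 is divided into 3 equal shares of 1/30 among Zainab, Jide, Lanre.
Zainab is living and takes 1/30.
Jide predeceased; the 1/30 allotted to Jide's branch passes to Jide's issue by representation.
The 1/30 is divided into 3 equal shares of 1/90 among Chidinma, Morounke, Adaeze.
Chidinma is living and takes 1/90.
Morounke is living and takes 1/90.
Adaeze is living and takes 1/90.
Lanre is living and takes 1/30.
Obafemi is living and takes 1/5.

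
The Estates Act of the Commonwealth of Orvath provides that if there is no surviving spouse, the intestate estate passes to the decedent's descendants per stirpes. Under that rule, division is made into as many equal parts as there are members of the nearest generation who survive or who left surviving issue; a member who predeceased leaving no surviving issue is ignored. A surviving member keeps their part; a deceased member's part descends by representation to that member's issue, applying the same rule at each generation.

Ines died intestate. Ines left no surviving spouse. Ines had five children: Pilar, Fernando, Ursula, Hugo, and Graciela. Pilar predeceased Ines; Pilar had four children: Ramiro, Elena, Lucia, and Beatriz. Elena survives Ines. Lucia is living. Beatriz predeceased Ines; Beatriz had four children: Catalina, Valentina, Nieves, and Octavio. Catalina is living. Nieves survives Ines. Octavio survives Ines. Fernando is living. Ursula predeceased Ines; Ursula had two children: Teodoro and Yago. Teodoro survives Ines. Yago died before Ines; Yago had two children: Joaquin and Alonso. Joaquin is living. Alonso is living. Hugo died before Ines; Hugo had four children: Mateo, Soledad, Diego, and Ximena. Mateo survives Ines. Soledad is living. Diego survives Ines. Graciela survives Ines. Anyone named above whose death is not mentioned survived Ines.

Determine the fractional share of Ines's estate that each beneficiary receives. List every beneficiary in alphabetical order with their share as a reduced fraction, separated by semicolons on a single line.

There is no surviving spouse, so the entire estate passes to Ines's descendants per stirpes.
The estate is divided into 5 equal shares of 1/5 among Pilar, Fernando, Ursula, Hugo, Graciela.
Pilar predeceased; the 1/5 allotted to Pilar's branch passes to Pilar's issue by representation.
The 1/5 is divided into 4 equal shares of 1/20 among Ramiro, Elena, Lucia, Beatriz.
Ramiro is living and takes 1/20.
Elena is living and takes 1/20.
Lucia is living and takes 1/20.
Beatriz predeceased; the 1/20 allotted to Beatriz's branch passes to Beatriz's issue by representation.
The 1/20 is divided into 4 equal shares of 1/80 among Catalina, Valentina, Nieves, Octavio.
Catalina is living and takes 1/80.
Valentina is living and takes 1/80.
Nieves is living and takes 1/80.
Octavio is living and takes 1/80.
Fernando is living and takes 1/5.
Ursula predeceased; the 1/5 allotted to Ursula's branch passes to Ursula's issue by representation.
The 1/5 is divided into 2 equal shares of 1/10 among Teodoro, Yago.
Teodoro is living and takes 1/10.
Yago predeceased; the 1/10 allotted to Yago's branch passes to Yago's issue by representation.
The 1/10 is divided into 2 equal shares of 1/20 among Joaquin, Alonso.
Joaquin is living and takes 1/20.
Alonso is living and takes 1/20.
Hugo predeceased; the 1/5 allotted to Hugo's branch passes to Hugo's issue by representation.
The 1/5 is divided into 4 equal shares of 1/20 among Mateo, Soledad, Diego, Ximena.
Mateo is living and takes 1/20.
Soledad is living and takes 1/20.
Diego is living and takes 1/20.
Ximena is living and takes 1/20.
Graciela is living and takes 1/5.

Alonso 1/20; Catalina 1/80; Diego 1/20; Elena 1/20; Fernando 1/5; Graciela 1/5; Joaquin 1/20; Lucia 1/20; Mateo 1/20; Nieves 1/80; Octavio 1/80; Ramiro 1/20; Soledad 1/20; Teodoro 1/10; Valentina 1/80; Ximena 1/20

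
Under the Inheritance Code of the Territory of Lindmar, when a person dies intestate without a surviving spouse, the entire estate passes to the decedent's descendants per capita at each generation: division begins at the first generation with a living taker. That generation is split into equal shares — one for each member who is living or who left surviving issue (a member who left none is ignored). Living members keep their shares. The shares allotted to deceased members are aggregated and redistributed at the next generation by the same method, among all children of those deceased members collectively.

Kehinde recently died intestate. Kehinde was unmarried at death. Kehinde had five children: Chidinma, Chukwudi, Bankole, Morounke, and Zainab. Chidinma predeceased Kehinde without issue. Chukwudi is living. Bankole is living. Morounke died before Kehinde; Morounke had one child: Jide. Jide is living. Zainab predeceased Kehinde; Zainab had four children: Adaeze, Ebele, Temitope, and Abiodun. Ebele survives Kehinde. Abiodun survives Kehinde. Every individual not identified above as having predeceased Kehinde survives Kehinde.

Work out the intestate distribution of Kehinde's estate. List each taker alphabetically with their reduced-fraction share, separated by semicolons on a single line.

Abiodun 1/10; Adaeze 1/10; Bankole 1/4; Chukwudi 1/4; Ebele 1/10; Jide 1/10; Temitope 1/10

There is no surviving spouse, so the entire estate passes to Kehinde's descendants per capita at each generation.
At generation 1 (Chukwudi, Bankole, Morounke, Zainab) there are 4 shares of (1)/4 = 1/4 each.
Living: Chukwudi and Bankole — each takes 1/4.
Deceased: Morounke and Zainab. Their combined 1/2 is pooled and carried to generation 2.
At generation 2 (Jide, Adaeze, Ebele, Temitope, Abiodun) there are 5 shares of (1/2)/5 = 1/10 each.
Living: Jide, Adaeze, Ebele, Temitope, and Abiodun — each takes 1/10.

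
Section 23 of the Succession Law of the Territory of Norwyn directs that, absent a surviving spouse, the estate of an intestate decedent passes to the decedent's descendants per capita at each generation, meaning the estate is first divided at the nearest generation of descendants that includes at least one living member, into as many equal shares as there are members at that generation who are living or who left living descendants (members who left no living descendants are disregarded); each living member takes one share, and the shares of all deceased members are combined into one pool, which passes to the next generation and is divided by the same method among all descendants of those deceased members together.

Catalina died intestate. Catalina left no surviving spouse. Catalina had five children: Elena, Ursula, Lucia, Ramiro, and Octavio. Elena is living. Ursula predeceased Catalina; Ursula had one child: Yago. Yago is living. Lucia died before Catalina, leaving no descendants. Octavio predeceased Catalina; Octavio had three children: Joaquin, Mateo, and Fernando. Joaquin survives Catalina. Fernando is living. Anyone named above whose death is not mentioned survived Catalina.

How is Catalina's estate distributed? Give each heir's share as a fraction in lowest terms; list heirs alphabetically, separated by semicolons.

Elena 1/4; Fernando 1/8; Joaquin 1/8; Mateo 1/8; Ramiro 1/4; Yago 1/8

There is no surviving spouse, so the entire estate passes to Catalina's descendants per capita at each generation.
At generation 1 (Elena, Ursula, Ramiro, Octavio) there are 4 shares of (1)/4 = 1/4 each.
Living: Elena and Ramiro — each takes 1/4.
Deceased: Ursula and Octavio. Their combined 1/2 is pooled and carried to generation 2.
At generation 2 (Yago, Joaquin, Mateo, Fernando) there are 4 shares of (1/2)/4 = 1/8 each.
Living: Yago, Joaquin, Mateo, and Fernando — each takes 1/8.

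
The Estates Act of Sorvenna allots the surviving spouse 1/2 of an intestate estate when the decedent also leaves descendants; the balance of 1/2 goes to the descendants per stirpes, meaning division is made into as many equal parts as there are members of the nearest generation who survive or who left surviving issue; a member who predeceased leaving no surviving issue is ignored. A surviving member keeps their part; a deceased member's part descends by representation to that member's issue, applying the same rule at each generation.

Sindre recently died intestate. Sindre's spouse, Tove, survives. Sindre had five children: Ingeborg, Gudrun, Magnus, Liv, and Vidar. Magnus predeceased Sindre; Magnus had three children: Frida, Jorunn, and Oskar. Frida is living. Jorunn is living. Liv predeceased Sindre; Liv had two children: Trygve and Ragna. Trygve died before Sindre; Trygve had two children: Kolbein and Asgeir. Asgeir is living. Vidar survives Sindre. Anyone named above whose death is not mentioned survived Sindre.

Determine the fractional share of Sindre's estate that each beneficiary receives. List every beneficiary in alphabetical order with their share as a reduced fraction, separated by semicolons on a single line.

Asgeir 1/40; Frida 1/30; Gudrun 1/10; Ingeborg 1/10; Jorunn 1/30; Kolbein 1/40; Oskar 1/30; Ragna 1/20; Tove 1/2; Vidar 1/10

Tove, as surviving spouse, takes 1/2.
The remaining 1/2 passes to Sindre's descendants per stirpes.
The 1/2 is divided into 5 equal shares of 1/10 among Ingeborg, Gudrun, Magnus, Liv, Vidar.
Ingeborg is living and takes 1/10.
Gudrun is living and takes 1/10.
Magnus predeceased; the 1/10 allotted to Magnus's branch passes to Magnus's issue by representation.
The 1/10 is divided into 3 equal shares of 1/30 among Frida, Jorunn, Oskar.
Frida is living and takes 1/30.
Jorunn is living and takes 1/30.
Oskar is living and takes 1/30.
Liv predeceased; the 1/10 allotted to Liv's branch passes to Liv's issue by representation.
The 1/10 is divided into 2 equal shares of 1/20 among Trygve, Ragna.
Trygve predeceased; the 1/20 allotted to Trygve's branch passes to Trygve's issue by representation.
The 1/20 is divided into 2 equal shares of 1/40 among Kolbein, Asgeir.
Kolbein is living and takes 1/40.
Asgeir is living and takes 1/40.
Ragna is living and takes 1/20.
Vidar is living and takes 1/10.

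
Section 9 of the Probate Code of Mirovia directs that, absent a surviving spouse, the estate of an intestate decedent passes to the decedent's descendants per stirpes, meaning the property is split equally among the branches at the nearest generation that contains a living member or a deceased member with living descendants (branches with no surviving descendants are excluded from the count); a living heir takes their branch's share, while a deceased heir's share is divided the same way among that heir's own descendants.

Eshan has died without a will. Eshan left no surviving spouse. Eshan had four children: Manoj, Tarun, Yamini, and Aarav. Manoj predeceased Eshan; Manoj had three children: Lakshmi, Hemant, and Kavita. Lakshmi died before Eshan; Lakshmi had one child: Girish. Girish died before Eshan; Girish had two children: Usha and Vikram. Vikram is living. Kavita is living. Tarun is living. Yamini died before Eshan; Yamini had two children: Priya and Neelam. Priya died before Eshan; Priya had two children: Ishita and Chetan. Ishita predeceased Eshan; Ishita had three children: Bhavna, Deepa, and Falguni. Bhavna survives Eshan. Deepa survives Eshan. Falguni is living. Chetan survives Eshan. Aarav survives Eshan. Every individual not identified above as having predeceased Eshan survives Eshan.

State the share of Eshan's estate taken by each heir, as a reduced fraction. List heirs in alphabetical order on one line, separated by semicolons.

There is no surviving spouse, so the entire estate passes to Eshan's descendants per stirpes.
The estate is divided into 4 equal shares of 1/4 among Manoj, Tarun, Yamini, Aarav.
Manoj predeceased; the 1/4 allotted to Manoj's branch passes to Manoj's issue by representation.
The 1/4 is divided into 3 equal shares of 1/12 among Lakshmi, Hemant, Kavita.
Lakshmi predeceased; the 1/12 allotted to Lakshmi's branch passes to Lakshmi's issue by representation.
Girish's line is the sole branch at this level, so the full 1/12 passes to Girish's issue by representation.
The 1/12 is divided into 2 equal shares of 1/24 among Usha, Vikram.
Usha is living and takes 1/24.
Vikram is living and takes 1/24.
Hemant is living and takes 1/12.
Kavita is living and takes 1/12.
Tarun is living and takes 1/4.
Yamini predeceased; the 1/4 allotted to Yamini's branch passes to Yamini's issue by representation.
The 1/4 is divided into 2 equal shares of 1/8 among Priya, Neelam.
Priya predeceased; the 1/8 allotted to Priya's branch passes to Priya's issue by representation.
The 1/8 is divided into 2 equal shares of 1/16 among Ishita, Chetan.
Ishita predeceased; the 1/16 allotted to Ishita's branch passes to Ishita's issue by representation.
The 1/16 is divided into 3 equal shares of 1/48 among Bhavna, Deepa, Falguni.
Bhavna is living and takes 1/48.
Deepa is living and takes 1/48.
Falguni is living and takes 1/48.
Chetan is living and takes 1/16.
Neelam is living and takes 1/8.
Aarav is living and takes 1/4.

Aarav 1/4; Bhavna 1/48; Chetan 1/16; Deepa 1/48; Falguni 1/48; Hemant 1/12; Kavita 1/12; Neelam 1/8; Tarun 1/4; Usha 1/24; Vikram 1/24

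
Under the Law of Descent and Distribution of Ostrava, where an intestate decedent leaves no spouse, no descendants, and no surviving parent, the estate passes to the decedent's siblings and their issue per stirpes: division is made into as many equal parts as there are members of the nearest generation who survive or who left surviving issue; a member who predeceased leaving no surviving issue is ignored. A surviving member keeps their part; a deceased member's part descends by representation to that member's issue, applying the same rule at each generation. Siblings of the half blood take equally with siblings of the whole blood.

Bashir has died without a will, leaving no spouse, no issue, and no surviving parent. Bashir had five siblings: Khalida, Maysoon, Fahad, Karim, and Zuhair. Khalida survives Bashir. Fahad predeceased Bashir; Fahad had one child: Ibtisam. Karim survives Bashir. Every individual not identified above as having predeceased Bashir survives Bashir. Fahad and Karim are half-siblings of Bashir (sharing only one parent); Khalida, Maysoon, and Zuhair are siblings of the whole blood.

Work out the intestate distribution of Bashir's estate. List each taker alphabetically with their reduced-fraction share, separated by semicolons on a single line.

No spouse, descendants, or parent survives, so the estate passes to Bashir's siblings per stirpes.
Half-blood and whole-blood siblings take equally under the stated rule.
The estate is divided into 5 equal shares of 1/5 among Khalida, Maysoon, Fahad, Karim, Zuhair.
Khalida is living and takes 1/5.
Maysoon is living and takes 1/5.
Fahad predeceased; the 1/5 allotted to Fahad's branch passes to Fahad's issue by representation.
Ibtisam is the sole taker at this level and receives the full 1/5.
Karim is living and takes 1/5.
Zuhair is living and takes 1/5.

Ibtisam 1/5; Karim 1/5; Khalida 1/5; Maysoon 1/5; Zuhair 1/5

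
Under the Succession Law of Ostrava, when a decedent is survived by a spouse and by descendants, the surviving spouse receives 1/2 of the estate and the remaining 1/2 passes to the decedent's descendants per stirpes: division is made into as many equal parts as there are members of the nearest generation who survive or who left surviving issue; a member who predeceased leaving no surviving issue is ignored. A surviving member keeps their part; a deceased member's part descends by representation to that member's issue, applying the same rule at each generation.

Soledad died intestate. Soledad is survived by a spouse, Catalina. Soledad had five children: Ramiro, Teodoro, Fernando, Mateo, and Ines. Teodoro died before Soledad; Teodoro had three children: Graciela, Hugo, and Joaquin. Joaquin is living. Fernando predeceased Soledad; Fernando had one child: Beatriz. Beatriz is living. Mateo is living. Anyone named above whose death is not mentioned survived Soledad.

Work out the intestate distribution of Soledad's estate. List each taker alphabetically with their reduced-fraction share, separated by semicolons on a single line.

Beatriz 1/10; Catalina 1/2; Graciela 1/30; Hugo 1/30; Ines 1/10; Joaquin 1/30; Mateo 1/10; Ramiro 1/10

Catalina, as surviving spouse, takes 1/2.
The remaining 1/2 passes to Soledad's descendants per stirpes.
The 1/2 is divided into 5 equal shares of 1/10 among Ramiro, Teodoro, Fernando, Mateo, Ines.
Ramiro is living and takes 1/10.
Teodoro predeceased; the 1/10 allotted to Teodoro's branch passes to Teodoro's issue by representation.
The 1/10 is divided into 3 equal shares of 1/30 among Graciela, Hugo, Joaquin.
Graciela is living and takes 1/30.
Hugo is living and takes 1/30.
Joaquin is living and takes 1/30.
Fernando predeceased; the 1/10 allotted to Fernando's branch passes to Fernando's issue by representation.
Beatriz is the sole taker at this level and receives the full 1/10.
Mateo is living and takes 1/10.
Ines is living and takes 1/10.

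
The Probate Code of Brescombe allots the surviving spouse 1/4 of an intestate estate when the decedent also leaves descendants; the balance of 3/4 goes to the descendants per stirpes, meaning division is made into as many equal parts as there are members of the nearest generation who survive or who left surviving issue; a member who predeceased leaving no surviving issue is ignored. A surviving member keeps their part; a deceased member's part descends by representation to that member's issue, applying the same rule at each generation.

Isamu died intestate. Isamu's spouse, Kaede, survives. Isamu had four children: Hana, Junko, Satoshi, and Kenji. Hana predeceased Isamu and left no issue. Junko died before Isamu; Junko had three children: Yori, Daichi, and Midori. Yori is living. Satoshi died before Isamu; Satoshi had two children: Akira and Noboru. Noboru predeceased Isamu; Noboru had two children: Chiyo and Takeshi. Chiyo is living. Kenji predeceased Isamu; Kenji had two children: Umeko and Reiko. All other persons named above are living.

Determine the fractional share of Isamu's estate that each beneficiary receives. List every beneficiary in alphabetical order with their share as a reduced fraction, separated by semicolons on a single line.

Akira 1/8; Chiyo 1/16; Daichi 1/12; Kaede 1/4; Midori 1/12; Reiko 1/8; Takeshi 1/16; Umeko 1/8; Yori 1/12

Kaede, as surviving spouse, takes 1/4.
The remaining 3/4 passes to Isamu's descendants per stirpes.
Hana left no surviving issue, so that branch lapses and is disregarded.
The 3/4 is divided into 3 equal shares of 1/4 among Junko, Satoshi, Kenji.
Junko predeceased; the 1/4 allotted to Junko's branch passes to Junko's issue by representation.
The 1/4 is divided into 3 equal shares of 1/12 among Yori, Daichi, Midori.
Yori is living and takes 1/12.
Daichi is living and takes 1/12.
Midori is living and takes 1/12.
Satoshi predeceased; the 1/4 allotted to Satoshi's branch passes to Satoshi's issue by representation.
The 1/4 is divided into 2 equal shares of 1/8 among Akira, Noboru.
Akira is living and takes 1/8.
Noboru predeceased; the 1/8 allotted to Noboru's branch passes to Noboru's issue by representation.
The 1/8 is divided into 2 equal shares of 1/16 among Chiyo, Takeshi.
Chiyo is living and takes 1/16.
Takeshi is living and takes 1/16.
Kenji predeceased; the 1/4 allotted to Kenji's branch passes to Kenji's issue by representation.
The 1/4 is divided into 2 equal shares of 1/8 among Umeko, Reiko.
Umeko is living and takes 1/8.
Reiko is living and takes 1/8.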